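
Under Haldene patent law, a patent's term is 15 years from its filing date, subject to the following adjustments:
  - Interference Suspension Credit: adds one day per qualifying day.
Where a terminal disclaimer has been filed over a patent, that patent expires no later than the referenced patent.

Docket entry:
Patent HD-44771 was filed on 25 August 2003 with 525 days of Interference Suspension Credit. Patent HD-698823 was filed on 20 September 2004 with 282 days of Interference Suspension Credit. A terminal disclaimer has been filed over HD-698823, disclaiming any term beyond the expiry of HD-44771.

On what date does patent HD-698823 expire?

Natural term of HD-698823:
  Base: filing + 15 years → 20 September 2019.
  Interference Suspension Credit: +282 days → 28 June 2020.
Expiry of referenced patent HD-44771:
  Base: filing + 15 years → 25 August 2018.
  Interference Suspension Credit: +525 days → 1 February 2020.
Terminal disclaimer: HD-698823 expires on the earlier of 28 June 2020 and 1 February 2020.

2020-02-01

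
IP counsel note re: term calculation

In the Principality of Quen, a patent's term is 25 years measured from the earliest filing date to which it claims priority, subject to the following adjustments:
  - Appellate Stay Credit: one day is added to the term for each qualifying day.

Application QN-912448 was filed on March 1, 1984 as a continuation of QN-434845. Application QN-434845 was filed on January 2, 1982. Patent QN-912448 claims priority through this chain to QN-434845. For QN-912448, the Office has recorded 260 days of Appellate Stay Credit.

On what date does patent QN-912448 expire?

Earliest priority filing: 2 January 1982.
Base term: 2 January 1982 + 25 years → 2 January 2007.
Appellate Stay Credit: +260 days → 19 September 2007.

2007-09-19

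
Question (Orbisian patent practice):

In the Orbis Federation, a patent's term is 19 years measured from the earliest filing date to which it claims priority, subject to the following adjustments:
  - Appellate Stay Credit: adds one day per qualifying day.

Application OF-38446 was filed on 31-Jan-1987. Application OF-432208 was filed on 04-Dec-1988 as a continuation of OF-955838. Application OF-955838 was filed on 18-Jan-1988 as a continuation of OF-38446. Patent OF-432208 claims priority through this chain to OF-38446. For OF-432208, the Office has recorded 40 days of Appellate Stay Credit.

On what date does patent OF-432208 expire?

Earliest priority filing: 31 January 1987.
Base term: 31 January 1987 + 19 years → 31 January 2006.
Appellate Stay Credit: +40 days → 12 March 2006.

March 12, 2006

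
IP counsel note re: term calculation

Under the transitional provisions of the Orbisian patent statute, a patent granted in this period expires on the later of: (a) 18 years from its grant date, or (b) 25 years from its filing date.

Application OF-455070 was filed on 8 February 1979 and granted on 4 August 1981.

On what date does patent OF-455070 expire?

February 8, 2004

(a) grant + 18 years → 4 August 1999.
(b) filing + 25 years → 8 February 2004.
Later of the two: 8 February 2004.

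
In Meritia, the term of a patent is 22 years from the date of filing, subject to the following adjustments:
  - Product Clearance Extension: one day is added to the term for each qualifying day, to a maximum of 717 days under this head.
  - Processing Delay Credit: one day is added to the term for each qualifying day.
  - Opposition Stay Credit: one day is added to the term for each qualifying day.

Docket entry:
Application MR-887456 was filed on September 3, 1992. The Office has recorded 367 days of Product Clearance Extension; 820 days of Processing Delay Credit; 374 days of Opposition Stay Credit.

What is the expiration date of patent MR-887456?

December 12, 2018

Base term: filing date + 22 years → 3 September 2014.
Product Clearance Extension: 367 days (within the 717-day cap) → +367 days → 5 September 2015.
Processing Delay Credit: +820 days → 3 December 2017.
Opposition Stay Credit: +374 days → 12 December 2018.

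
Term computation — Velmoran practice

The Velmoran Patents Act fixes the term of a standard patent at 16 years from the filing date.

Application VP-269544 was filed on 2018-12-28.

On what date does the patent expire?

2034-12-28

Filing date + 16 years → 28 December 2034.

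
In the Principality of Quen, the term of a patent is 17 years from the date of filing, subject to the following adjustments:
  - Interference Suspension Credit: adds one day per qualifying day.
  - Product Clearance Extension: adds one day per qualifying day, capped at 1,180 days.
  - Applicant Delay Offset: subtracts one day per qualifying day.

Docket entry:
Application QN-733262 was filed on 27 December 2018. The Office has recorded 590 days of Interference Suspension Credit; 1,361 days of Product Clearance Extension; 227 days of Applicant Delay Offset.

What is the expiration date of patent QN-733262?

March 18, 2040

Base term: filing date + 17 years → 27 December 2035.
Interference Suspension Credit: +590 days → 8 August 2037.
Product Clearance Extension: 1361 days claimed exceeds the 1180-day cap, so +1180 days → 31 October 2040.
Applicant Delay Offset: −227 days → 18 March 2040.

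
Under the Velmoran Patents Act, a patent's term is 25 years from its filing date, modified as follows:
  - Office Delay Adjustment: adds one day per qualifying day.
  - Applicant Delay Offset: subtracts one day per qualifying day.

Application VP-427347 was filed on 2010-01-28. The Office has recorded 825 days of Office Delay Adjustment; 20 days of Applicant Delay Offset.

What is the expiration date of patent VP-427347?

Base term: filing date + 25 years → 28 January 2035.
Office Delay Adjustment: +825 days → 2 May 2037.
Applicant Delay Offset: −20 days → 12 April 2037.

April 12, 2037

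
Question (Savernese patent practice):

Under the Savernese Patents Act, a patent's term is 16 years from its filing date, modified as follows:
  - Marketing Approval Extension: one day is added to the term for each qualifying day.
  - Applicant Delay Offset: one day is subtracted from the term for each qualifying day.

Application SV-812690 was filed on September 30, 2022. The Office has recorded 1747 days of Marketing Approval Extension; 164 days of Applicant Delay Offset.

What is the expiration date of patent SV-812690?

2043-01-30

Base term: filing date + 16 years → 30 September 2038.
Marketing Approval Extension: +1747 days → 13 July 2043.
Applicant Delay Offset: −164 days → 30 January 2043.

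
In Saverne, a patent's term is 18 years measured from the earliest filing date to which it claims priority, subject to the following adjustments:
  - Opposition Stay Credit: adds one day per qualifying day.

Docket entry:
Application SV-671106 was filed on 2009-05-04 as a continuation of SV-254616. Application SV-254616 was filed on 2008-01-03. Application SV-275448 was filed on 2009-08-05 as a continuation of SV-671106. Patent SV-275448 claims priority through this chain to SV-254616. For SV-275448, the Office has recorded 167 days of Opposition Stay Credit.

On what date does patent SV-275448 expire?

Earliest priority filing: 3 January 2008.
Base term: 3 January 2008 + 18 years → 3 January 2026.
Opposition Stay Credit: +167 days → 19 June 2026.

2026-06-19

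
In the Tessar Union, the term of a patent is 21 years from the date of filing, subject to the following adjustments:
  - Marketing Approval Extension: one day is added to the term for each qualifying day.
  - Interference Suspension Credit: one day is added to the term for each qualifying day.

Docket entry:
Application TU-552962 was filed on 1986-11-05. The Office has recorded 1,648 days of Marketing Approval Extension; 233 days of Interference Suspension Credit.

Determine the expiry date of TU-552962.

December 29, 2012

Base term: filing date + 21 years → 5 November 2007.
Marketing Approval Extension: +1648 days → 10 May 2012.
Interference Suspension Credit: +233 days → 29 December 2012.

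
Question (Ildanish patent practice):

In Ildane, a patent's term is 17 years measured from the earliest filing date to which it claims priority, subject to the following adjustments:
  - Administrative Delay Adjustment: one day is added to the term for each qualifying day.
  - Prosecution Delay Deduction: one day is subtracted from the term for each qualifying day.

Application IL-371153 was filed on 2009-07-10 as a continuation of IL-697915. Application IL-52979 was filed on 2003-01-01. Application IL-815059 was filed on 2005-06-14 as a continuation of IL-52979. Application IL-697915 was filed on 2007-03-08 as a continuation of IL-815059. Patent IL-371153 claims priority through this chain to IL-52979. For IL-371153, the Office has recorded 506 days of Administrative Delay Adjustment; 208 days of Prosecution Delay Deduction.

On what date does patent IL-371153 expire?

October 25, 2020

Earliest priority filing: 1 January 2003.
Base term: 1 January 2003 + 17 years → 1 January 2020.
Administrative Delay Adjustment: +506 days → 21 May 2021.
Prosecution Delay Deduction: −208 days → 25 October 2020.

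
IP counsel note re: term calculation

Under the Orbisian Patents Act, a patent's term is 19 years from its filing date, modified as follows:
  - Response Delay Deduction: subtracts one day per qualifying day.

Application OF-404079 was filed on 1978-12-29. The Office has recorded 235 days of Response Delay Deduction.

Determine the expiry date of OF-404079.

Base term: filing date + 19 years → 29 December 1997.
Response Delay Deduction: −235 days → 8 May 1997.

May 8, 1997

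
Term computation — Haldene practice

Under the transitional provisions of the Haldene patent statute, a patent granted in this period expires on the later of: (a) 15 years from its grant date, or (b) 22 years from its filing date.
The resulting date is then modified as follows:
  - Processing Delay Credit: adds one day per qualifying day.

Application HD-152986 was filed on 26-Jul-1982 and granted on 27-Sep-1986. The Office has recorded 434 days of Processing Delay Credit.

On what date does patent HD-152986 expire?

October 3, 2005

(a) grant + 15 years → 27 September 2001.
(b) filing + 22 years → 26 July 2004.
Later of the two: 26 July 2004.
Processing Delay Credit: +434 days → 3 October 2005.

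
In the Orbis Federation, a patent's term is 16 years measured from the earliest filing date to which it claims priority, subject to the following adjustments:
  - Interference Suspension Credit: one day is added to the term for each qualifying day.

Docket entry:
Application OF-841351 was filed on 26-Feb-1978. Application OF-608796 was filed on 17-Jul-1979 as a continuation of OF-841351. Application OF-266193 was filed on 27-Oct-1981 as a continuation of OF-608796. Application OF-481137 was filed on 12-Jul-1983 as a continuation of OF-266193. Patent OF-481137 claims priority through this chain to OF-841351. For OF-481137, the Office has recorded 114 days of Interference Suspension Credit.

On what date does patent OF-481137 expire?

Earliest priority filing: 26 February 1978.
Base term: 26 February 1978 + 16 years → 26 February 1994.
Interference Suspension Credit: +114 days → 20 June 1994.

June 20, 1994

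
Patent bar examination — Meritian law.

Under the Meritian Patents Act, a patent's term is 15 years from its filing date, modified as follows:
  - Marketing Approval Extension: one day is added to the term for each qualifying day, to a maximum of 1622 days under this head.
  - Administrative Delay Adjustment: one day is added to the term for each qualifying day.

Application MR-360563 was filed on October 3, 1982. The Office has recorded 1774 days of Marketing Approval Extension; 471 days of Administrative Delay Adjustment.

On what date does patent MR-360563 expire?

Base term: filing date + 15 years → 3 October 1997.
Marketing Approval Extension: 1774 days claimed exceeds the 1622-day cap, so +1622 days → 13 March 2002.
Administrative Delay Adjustment: +471 days → 27 June 2003.

2003-06-27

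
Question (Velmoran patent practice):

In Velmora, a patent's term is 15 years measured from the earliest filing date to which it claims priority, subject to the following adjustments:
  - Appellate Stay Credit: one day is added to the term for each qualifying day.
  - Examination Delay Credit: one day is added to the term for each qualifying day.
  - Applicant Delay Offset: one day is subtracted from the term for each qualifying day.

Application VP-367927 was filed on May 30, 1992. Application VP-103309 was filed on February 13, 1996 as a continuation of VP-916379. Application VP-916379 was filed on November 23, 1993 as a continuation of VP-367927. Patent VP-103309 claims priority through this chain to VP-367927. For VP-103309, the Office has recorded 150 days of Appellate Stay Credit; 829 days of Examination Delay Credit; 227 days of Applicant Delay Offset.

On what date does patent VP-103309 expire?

2009-06-20

Earliest priority filing: 30 May 1992.
Base term: 30 May 1992 + 15 years → 30 May 2007.
Appellate Stay Credit: +150 days → 27 October 2007.
Examination Delay Credit: +829 days → 2 February 2010.
Applicant Delay Offset: −227 days → 20 June 2009.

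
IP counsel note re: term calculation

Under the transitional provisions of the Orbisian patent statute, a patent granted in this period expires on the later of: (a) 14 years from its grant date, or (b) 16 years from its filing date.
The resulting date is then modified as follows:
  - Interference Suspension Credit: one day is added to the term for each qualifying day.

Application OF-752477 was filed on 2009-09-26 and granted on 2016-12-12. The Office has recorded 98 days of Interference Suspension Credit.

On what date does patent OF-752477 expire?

March 20, 2031

(a) grant + 14 years → 12 December 2030.
(b) filing + 16 years → 26 September 2025.
Later of the two: 12 December 2030.
Interference Suspension Credit: +98 days → 20 March 2031.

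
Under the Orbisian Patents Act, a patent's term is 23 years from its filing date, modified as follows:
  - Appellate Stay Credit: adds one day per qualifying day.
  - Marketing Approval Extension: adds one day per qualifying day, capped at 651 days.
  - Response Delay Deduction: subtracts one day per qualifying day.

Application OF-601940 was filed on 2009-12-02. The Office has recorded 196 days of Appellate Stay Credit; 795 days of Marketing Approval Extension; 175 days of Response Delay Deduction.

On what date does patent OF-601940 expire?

2034-10-05

Base term: filing date + 23 years → 2 December 2032.
Appellate Stay Credit: +196 days → 16 June 2033.
Marketing Approval Extension: 795 days claimed exceeds the 651-day cap, so +651 days → 29 March 2035.
Response Delay Deduction: −175 days → 5 October 2034.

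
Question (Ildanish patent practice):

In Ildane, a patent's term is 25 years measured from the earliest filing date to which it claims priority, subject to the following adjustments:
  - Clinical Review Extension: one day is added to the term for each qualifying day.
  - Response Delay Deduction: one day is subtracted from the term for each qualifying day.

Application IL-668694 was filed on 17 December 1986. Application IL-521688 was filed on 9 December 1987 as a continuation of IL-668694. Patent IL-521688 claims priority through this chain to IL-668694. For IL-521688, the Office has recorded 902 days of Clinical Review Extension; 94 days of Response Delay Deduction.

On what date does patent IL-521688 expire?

Earliest priority filing: 17 December 1986.
Base term: 17 December 1986 + 25 years → 17 December 2011.
Clinical Review Extension: +902 days → 6 June 2014.
Response Delay Deduction: −94 days → 4 March 2014.

2014-03-04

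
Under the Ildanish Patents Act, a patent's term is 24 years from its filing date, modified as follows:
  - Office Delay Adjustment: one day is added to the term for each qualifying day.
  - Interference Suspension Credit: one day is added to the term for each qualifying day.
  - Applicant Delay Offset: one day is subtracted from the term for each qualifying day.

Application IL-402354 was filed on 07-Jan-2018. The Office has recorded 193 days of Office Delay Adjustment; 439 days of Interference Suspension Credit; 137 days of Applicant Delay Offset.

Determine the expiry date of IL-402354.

2043-05-17

Base term: filing date + 24 years → 7 January 2042.
Office Delay Adjustment: +193 days → 19 July 2042.
Interference Suspension Credit: +439 days → 1 October 2043.
Applicant Delay Offset: −137 days → 17 May 2043.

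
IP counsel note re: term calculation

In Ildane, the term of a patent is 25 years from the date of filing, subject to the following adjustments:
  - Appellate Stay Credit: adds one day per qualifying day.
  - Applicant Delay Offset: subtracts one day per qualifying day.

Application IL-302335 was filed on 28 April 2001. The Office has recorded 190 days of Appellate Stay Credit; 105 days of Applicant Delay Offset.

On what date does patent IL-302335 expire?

Base term: filing date + 25 years → 28 April 2026.
Appellate Stay Credit: +190 days → 4 November 2026.
Applicant Delay Offset: −105 days → 22 July 2026.

July 22, 2026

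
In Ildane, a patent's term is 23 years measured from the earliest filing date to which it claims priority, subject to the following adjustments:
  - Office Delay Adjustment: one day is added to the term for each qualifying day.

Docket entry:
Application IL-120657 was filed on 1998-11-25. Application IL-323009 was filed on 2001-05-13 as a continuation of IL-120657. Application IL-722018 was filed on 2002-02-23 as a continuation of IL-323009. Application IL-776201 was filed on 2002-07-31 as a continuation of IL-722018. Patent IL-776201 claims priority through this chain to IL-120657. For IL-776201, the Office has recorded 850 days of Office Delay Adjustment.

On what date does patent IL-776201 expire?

March 24, 2024

Earliest priority filing: 25 November 1998.
Base term: 25 November 1998 + 23 years → 25 November 2021.
Office Delay Adjustment: +850 days → 24 March 2024.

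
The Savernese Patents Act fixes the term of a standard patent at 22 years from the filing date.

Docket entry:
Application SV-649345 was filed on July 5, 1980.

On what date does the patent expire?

Filing date + 22 years → 5 July 2002.

2002-07-05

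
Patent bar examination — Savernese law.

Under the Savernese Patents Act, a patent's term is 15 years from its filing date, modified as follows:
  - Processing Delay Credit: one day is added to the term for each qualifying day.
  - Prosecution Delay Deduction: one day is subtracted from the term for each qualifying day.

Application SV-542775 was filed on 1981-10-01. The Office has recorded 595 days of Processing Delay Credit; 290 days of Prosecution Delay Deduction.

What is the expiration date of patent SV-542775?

August 2, 1997

Base term: filing date + 15 years → 1 October 1996.
Processing Delay Credit: +595 days → 19 May 1998.
Prosecution Delay Deduction: −290 days → 2 August 1997.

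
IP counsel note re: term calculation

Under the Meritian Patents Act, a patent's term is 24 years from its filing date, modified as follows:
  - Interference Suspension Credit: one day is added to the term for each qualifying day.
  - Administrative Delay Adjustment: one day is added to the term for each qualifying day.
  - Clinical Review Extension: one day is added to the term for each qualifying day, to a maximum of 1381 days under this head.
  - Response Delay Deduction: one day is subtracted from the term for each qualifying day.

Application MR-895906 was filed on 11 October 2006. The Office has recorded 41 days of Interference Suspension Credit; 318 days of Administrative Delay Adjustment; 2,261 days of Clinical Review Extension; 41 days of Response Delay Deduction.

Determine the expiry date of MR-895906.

Base term: filing date + 24 years → 11 October 2030.
Interference Suspension Credit: +41 days → 21 November 2030.
Administrative Delay Adjustment: +318 days → 5 October 2031.
Clinical Review Extension: 2261 days claimed exceeds the 1381-day cap, so +1381 days → 17 July 2035.
Response Delay Deduction: −41 days → 6 June 2035.

June 6, 2035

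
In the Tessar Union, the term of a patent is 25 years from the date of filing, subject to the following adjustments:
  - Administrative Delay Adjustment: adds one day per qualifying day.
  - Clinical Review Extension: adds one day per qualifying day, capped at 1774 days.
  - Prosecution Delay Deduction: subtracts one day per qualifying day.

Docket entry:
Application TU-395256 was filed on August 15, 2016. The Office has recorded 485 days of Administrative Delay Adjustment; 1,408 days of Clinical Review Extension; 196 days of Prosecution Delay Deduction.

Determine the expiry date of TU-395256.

2046-04-08

Base term: filing date + 25 years → 15 August 2041.
Administrative Delay Adjustment: +485 days → 13 December 2042.
Clinical Review Extension: 1408 days (within the 1774-day cap) → +1408 days → 21 October 2046.
Prosecution Delay Deduction: −196 days → 8 April 2046.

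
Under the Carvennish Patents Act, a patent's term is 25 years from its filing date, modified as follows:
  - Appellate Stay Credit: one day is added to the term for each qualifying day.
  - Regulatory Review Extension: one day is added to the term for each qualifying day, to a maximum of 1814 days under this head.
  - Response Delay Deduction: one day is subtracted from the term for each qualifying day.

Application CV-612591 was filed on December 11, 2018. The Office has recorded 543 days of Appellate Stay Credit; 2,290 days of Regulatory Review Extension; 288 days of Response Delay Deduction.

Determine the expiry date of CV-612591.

August 10, 2049

Base term: filing date + 25 years → 11 December 2043.
Appellate Stay Credit: +543 days → 6 June 2045.
Regulatory Review Extension: 2290 days claimed exceeds the 1814-day cap, so +1814 days → 25 May 2050.
Response Delay Deduction: −288 days → 10 August 2049.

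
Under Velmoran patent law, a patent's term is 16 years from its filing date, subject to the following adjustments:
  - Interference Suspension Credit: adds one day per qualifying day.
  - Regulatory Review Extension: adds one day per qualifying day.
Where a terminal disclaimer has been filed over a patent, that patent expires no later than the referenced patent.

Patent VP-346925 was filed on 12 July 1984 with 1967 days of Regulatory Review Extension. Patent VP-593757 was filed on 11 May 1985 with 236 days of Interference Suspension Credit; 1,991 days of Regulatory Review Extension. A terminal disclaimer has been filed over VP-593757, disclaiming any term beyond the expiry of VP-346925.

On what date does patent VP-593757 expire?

2005-11-30

Natural term of VP-593757:
  Base: filing + 16 years → 11 May 2001.
  Interference Suspension Credit: +236 days → 2 January 2002.
  Regulatory Review Extension: +1991 days → 16 June 2007.
Expiry of referenced patent VP-346925:
  Base: filing + 16 years → 12 July 2000.
  Regulatory Review Extension: +1967 days → 30 November 2005.
Terminal disclaimer: VP-593757 expires on the earlier of 16 June 2007 and 30 November 2005.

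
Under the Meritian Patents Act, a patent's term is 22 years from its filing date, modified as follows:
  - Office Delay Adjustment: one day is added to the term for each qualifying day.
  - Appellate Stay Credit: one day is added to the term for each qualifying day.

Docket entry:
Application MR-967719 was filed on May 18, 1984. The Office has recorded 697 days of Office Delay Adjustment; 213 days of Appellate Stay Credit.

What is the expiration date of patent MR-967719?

2008-11-13

Base term: filing date + 22 years → 18 May 2006.
Office Delay Adjustment: +697 days → 14 April 2008.
Appellate Stay Credit: +213 days → 13 November 2008.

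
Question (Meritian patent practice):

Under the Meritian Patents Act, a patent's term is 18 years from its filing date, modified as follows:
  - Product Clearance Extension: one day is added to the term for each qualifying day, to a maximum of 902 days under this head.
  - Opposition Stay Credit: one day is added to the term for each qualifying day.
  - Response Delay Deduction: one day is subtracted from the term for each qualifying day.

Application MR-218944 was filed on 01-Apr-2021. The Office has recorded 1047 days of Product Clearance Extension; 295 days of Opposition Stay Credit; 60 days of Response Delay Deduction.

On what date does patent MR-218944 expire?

2042-05-12

Base term: filing date + 18 years → 1 April 2039.
Product Clearance Extension: 1047 days claimed exceeds the 902-day cap, so +902 days → 19 September 2041.
Opposition Stay Credit: +295 days → 11 July 2042.
Response Delay Deduction: −60 days → 12 May 2042.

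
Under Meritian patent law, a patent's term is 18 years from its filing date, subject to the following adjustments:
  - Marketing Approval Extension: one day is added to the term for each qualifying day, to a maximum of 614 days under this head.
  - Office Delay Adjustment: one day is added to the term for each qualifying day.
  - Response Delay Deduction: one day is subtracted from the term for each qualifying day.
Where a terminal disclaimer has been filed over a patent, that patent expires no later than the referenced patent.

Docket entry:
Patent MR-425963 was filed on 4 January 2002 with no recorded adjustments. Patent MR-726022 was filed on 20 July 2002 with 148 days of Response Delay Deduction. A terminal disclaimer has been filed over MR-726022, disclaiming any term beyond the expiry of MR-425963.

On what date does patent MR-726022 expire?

January 4, 2020

Natural term of MR-726022:
  Base: filing + 18 years → 20 July 2020.
  Response Delay Deduction: −148 days → 23 February 2020.
Expiry of referenced patent MR-425963:
  Base: filing + 18 years → 4 January 2020.
Terminal disclaimer: MR-726022 expires on the earlier of 23 February 2020 and 4 January 2020.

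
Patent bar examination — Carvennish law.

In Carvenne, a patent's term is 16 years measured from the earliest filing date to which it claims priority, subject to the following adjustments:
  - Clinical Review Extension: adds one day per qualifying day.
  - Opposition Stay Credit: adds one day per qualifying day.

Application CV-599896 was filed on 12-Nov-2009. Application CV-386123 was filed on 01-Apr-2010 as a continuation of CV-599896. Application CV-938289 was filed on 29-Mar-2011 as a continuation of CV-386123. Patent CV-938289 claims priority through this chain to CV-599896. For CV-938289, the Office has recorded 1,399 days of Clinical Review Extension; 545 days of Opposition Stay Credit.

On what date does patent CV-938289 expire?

March 10, 2031

Earliest priority filing: 12 November 2009.
Base term: 12 November 2009 + 16 years → 12 November 2025.
Clinical Review Extension: +1399 days → 11 September 2029.
Opposition Stay Credit: +545 days → 10 March 2031.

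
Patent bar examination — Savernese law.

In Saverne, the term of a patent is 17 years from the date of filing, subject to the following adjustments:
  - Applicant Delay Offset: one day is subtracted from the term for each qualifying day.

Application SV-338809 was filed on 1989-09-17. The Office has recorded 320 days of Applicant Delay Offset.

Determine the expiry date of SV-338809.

November 1, 2005

Base term: filing date + 17 years → 17 September 2006.
Applicant Delay Offset: −320 days → 1 November 2005.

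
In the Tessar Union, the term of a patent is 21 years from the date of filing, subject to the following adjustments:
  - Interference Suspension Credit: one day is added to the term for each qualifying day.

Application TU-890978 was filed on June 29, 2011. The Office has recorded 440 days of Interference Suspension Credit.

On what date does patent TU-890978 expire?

Base term: filing date + 21 years → 29 June 2032.
Interference Suspension Credit: +440 days → 12 September 2033.

September 12, 2033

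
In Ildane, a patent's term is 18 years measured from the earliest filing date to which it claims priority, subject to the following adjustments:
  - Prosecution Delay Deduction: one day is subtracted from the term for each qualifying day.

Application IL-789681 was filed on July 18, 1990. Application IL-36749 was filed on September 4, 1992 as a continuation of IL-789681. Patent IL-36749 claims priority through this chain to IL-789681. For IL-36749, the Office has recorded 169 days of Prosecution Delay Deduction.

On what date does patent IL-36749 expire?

Earliest priority filing: 18 July 1990.
Base term: 18 July 1990 + 18 years → 18 July 2008.
Prosecution Delay Deduction: −169 days → 31 January 2008.

2008-01-31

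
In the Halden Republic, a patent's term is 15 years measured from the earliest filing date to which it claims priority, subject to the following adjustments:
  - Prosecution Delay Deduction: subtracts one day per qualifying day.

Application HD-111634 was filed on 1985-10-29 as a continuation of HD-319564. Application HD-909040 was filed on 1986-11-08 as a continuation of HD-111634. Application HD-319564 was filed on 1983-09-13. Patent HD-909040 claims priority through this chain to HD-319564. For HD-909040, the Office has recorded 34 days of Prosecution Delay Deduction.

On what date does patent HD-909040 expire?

1998-08-10

Earliest priority filing: 13 September 1983.
Base term: 13 September 1983 + 15 years → 13 September 1998.
Prosecution Delay Deduction: −34 days → 10 August 1998.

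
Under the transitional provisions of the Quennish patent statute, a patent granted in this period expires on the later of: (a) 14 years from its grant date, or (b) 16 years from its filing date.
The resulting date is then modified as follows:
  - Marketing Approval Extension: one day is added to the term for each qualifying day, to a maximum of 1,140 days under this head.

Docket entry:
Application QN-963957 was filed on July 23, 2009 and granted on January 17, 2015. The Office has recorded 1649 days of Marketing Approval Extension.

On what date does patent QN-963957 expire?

March 2, 2032

(a) grant + 14 years → 17 January 2029.
(b) filing + 16 years → 23 July 2025.
Later of the two: 17 January 2029.
Marketing Approval Extension: 1649 days claimed exceeds the 1140-day cap, so +1140 days → 2 March 2032.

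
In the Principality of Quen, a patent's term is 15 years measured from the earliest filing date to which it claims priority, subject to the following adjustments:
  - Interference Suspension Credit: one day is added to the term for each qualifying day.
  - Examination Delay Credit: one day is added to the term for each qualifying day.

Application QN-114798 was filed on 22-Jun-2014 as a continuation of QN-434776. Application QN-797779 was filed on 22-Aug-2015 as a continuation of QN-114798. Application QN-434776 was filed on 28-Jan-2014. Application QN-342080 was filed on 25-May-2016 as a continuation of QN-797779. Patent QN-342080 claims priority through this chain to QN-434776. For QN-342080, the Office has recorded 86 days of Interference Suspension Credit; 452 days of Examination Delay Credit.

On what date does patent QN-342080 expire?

July 20, 2030

Earliest priority filing: 28 January 2014.
Base term: 28 January 2014 + 15 years → 28 January 2029.
Interference Suspension Credit: +86 days → 24 April 2029.
Examination Delay Credit: +452 days → 20 July 2030.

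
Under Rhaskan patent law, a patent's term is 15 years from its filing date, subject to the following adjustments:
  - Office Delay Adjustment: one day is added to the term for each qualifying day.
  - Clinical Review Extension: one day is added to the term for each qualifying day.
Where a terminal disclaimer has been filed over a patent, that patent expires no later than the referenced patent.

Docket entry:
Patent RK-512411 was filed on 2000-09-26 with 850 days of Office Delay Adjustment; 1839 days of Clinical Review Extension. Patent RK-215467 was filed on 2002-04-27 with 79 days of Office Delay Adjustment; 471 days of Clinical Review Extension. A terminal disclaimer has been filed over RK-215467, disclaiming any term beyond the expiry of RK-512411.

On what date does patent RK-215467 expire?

October 29, 2018

Natural term of RK-215467:
  Base: filing + 15 years → 27 April 2017.
  Office Delay Adjustment: +79 days → 15 July 2017.
  Clinical Review Extension: +471 days → 29 October 2018.
Expiry of referenced patent RK-512411:
  Base: filing + 15 years → 26 September 2015.
  Office Delay Adjustment: +850 days → 23 January 2018.
  Clinical Review Extension: +1839 days → 5 February 2023.
Terminal disclaimer: RK-215467 expires on the earlier of 29 October 2018 and 5 February 2023.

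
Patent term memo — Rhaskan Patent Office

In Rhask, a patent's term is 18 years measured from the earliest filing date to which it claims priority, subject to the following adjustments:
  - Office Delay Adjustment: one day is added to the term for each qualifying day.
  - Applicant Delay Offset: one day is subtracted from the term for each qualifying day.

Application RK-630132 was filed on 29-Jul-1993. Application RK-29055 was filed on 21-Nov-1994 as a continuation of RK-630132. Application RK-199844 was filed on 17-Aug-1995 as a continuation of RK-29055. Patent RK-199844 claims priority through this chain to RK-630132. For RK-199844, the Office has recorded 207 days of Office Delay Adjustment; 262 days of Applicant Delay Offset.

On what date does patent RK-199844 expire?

June 4, 2011

Earliest priority filing: 29 July 1993.
Base term: 29 July 1993 + 18 years → 29 July 2011.
Office Delay Adjustment: +207 days → 21 February 2012.
Applicant Delay Offset: −262 days → 4 June 2011.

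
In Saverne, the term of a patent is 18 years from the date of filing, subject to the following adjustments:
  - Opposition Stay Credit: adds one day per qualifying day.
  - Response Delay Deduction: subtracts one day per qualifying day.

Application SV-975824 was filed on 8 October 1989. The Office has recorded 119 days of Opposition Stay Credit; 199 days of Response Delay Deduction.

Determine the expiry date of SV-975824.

2007-07-20

Base term: filing date + 18 years → 8 October 2007.
Opposition Stay Credit: +119 days → 4 February 2008.
Response Delay Deduction: −199 days → 20 July 2007.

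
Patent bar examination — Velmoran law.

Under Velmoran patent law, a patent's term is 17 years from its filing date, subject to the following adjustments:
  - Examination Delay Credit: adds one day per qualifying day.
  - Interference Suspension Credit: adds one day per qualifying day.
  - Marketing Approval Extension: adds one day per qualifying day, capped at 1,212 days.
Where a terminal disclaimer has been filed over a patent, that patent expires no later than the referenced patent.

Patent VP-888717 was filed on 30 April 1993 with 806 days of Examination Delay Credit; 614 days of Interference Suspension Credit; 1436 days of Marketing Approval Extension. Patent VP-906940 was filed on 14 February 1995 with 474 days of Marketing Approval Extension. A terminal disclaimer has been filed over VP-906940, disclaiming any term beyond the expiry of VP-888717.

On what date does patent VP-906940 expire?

Natural term of VP-906940:
  Base: filing + 17 years → 14 February 2012.
  Marketing Approval Extension: 474 days (within the 1212-day cap) → +474 days → 2 June 2013.
Expiry of referenced patent VP-888717:
  Base: filing + 17 years → 30 April 2010.
  Examination Delay Credit: +806 days → 14 July 2012.
  Interference Suspension Credit: +614 days → 20 March 2014.
  Marketing Approval Extension: 1436 days claimed exceeds the 1212-day cap, so +1212 days → 14 July 2017.
Terminal disclaimer: VP-906940 expires on the earlier of 2 June 2013 and 14 July 2017.

June 2, 2013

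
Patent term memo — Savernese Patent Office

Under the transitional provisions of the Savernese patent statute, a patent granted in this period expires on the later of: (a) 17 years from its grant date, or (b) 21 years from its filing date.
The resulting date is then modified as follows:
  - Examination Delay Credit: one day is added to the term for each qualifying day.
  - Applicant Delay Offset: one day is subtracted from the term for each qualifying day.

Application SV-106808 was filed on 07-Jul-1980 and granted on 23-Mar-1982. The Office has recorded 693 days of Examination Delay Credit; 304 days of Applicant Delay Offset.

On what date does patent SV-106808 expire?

2002-07-31

(a) grant + 17 years → 23 March 1999.
(b) filing + 21 years → 7 July 2001.
Later of the two: 7 July 2001.
Examination Delay Credit: +693 days → 31 May 2003.
Applicant Delay Offset: −304 days → 31 July 2002.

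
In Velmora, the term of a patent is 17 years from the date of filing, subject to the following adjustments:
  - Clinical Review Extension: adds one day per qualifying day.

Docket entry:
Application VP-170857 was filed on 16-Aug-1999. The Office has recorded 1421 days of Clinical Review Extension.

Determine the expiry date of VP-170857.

July 7, 2020

Base term: filing date + 17 years → 16 August 2016.
Clinical Review Extension: +1421 days → 7 July 2020.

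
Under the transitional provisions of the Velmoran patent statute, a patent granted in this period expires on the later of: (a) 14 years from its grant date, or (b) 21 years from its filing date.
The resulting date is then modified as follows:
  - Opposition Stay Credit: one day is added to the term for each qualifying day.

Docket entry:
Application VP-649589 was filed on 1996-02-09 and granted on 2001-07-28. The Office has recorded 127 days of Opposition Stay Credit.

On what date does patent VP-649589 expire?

June 16, 2017

(a) grant + 14 years → 28 July 2015.
(b) filing + 21 years → 9 February 2017.
Later of the two: 9 February 2017.
Opposition Stay Credit: +127 days → 16 June 2017.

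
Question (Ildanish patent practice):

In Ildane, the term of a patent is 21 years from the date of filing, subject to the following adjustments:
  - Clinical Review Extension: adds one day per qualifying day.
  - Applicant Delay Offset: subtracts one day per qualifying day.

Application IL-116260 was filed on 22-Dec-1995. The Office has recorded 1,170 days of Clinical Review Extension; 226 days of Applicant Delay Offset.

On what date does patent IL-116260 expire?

Base term: filing date + 21 years → 22 December 2016.
Clinical Review Extension: +1170 days → 6 March 2020.
Applicant Delay Offset: −226 days → 24 July 2019.

July 24, 2019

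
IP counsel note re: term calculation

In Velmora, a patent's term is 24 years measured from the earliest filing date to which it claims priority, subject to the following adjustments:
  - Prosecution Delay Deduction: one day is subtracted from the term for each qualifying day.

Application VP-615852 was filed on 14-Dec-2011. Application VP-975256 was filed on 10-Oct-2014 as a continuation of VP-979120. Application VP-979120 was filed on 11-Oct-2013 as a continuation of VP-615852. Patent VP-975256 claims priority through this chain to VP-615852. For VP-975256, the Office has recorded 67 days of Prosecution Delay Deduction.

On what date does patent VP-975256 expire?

Earliest priority filing: 14 December 2011.
Base term: 14 December 2011 + 24 years → 14 December 2035.
Prosecution Delay Deduction: −67 days → 8 October 2035.

2035-10-08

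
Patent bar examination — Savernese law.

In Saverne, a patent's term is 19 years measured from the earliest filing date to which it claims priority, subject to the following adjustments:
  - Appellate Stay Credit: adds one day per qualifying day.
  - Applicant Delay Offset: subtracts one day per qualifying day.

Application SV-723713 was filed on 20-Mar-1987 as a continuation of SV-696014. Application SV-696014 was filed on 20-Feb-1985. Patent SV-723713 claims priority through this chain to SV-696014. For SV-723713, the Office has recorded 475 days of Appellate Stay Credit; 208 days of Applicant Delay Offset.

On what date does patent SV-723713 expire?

Earliest priority filing: 20 February 1985.
Base term: 20 February 1985 + 19 years → 20 February 2004.
Appellate Stay Credit: +475 days → 9 June 2005.
Applicant Delay Offset: −208 days → 13 November 2004.

2004-11-13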